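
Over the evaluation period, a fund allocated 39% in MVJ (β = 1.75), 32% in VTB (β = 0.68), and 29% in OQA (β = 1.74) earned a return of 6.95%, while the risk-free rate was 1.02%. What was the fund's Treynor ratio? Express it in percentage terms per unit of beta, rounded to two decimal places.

β_P = 0.39×1.75 + 0.32×0.68 + 0.29×1.74 = 1.4047
Treynor = (R_P − R_f) / β_P = (6.95% − 1.02%) / 1.4047 = 5.93% / 1.4047 = 4.22%

4.22%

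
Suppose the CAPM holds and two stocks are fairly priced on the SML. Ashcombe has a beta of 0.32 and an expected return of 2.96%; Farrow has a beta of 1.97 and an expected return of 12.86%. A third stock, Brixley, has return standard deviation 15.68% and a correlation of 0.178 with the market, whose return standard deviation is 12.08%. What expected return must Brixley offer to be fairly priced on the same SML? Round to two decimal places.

MRP = (12.86% − 2.96%) / (1.97 − 0.32) = 6.0000%
R_f = 2.96% − 0.32 × 6.0000% = 1.0400%
β_Brixley = ρ·σ_i/σ_m = 0.178 × 15.68 / 12.08 = 0.2310
E(R_Brixley) = R_f + β × MRP = 1.0400% + 0.2310 × 6.0000% = 2.43%

2.43%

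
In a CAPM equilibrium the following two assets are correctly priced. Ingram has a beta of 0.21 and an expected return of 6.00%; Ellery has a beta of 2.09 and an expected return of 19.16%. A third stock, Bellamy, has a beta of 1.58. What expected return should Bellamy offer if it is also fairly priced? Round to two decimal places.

MRP (SML slope) = (19.16% − 6.00%) / (2.09 − 0.21) = 13.16% / 1.88 = 7.0000%
R_f (intercept) = 6.00% − 0.21 × 7.0000% = 4.5300%
E(R_Bellamy) = R_f + β × MRP = 4.5300% + 1.58 × 7.0000% = 15.59%

15.59%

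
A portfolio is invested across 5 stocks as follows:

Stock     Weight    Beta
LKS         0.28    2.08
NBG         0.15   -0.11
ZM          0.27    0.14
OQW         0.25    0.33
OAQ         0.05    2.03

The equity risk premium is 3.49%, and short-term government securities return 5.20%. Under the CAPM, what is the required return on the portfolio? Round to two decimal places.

β_P = Σ w_i β_i = 0.28×2.08 + 0.15×-0.11 + 0.27×0.14 + 0.25×0.33 + 0.05×2.03 = 0.7877
E(R_P) = R_f + β_P × MRP = 5.20% + 0.7877 × 3.49% = 7.95%

7.95%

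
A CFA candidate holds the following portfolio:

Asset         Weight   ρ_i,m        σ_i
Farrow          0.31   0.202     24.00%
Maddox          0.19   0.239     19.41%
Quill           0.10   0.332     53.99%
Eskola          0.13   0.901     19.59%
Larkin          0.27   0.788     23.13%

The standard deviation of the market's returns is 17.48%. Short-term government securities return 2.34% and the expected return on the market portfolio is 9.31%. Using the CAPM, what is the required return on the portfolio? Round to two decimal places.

6.88%

β_Farrow = 0.202 × 24.00% / 17.48% = 0.2773
β_Maddox = 0.239 × 19.41% / 17.48% = 0.2654
β_Quill = 0.332 × 53.99% / 17.48% = 1.0254
β_Eskola = 0.901 × 19.59% / 17.48% = 1.0098
β_Larkin = 0.788 × 23.13% / 17.48% = 1.0427
β_P = Σ w_i β_i = 0.31×0.2773 + 0.19×0.2654 + 0.10×1.0254 + 0.13×1.0098 + 0.27×1.0427 = 0.6517
MRP = 9.31% − 2.34% = 6.97%
E(R_P) = R_f + β_P × MRP = 2.34% + 0.6517 × 6.97% = 6.88%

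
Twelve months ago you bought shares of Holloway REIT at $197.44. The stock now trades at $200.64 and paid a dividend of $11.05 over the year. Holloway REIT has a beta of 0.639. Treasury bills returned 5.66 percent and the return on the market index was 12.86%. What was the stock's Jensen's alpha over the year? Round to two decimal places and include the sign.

Realised HPR = (P1 + D1 − P0) / P0 = (200.64 + 11.05 − 197.44) / 197.44 = 14.25 / 197.44 = 7.2174%
MRP = 12.86% − 5.66% = 7.20%
CAPM required = R_f + β·MRP = 5.66% + 0.639 × 7.20% = 10.26080%
α = realised − required = 7.2174% − 10.26080% = -3.04%

-3.04%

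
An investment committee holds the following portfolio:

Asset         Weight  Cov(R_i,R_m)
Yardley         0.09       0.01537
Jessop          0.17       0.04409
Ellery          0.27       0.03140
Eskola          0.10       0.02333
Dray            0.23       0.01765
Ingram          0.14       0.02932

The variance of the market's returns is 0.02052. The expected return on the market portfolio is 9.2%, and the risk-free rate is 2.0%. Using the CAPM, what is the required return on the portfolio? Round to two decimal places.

11.77%

β_Yardley = 0.01537 / 0.02052 = 0.7490
β_Jessop = 0.04409 / 0.02052 = 2.1486
β_Ellery = 0.03140 / 0.02052 = 1.5302
β_Eskola = 0.02333 / 0.02052 = 1.1369
β_Dray = 0.01765 / 0.02052 = 0.8601
β_Ingram = 0.02932 / 0.02052 = 1.4288
β_P = Σ w_i β_i = 0.09×0.7490 + 0.17×2.1486 + 0.27×1.5302 + 0.10×1.1369 + 0.23×0.8601 + 0.14×1.4288 = 1.3574
MRP = 9.2% − 2.0% = 7.20%
E(R_P) = R_f + β_P × MRP = 2.0% + 1.3574 × 7.2% = 11.77%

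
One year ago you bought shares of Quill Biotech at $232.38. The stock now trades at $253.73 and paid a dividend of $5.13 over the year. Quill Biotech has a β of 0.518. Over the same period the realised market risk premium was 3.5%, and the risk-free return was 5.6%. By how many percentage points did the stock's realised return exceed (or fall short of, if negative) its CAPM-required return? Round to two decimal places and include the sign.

Realised HPR = (P1 + D1 − P0) / P0 = (253.73 + 5.13 − 232.38) / 232.38 = 26.48 / 232.38 = 11.3951%
CAPM required = R_f + β·MRP = 5.6% + 0.518 × 3.5% = 7.4130%
α = realised − required = 11.3951% − 7.4130% = +3.98%

+3.98%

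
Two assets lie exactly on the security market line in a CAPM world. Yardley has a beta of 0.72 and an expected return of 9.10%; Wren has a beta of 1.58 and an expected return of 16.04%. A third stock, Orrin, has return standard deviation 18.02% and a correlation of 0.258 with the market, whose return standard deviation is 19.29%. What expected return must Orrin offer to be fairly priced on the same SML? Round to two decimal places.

MRP = (16.04% − 9.10%) / (1.58 − 0.72) = 8.0698%
R_f = 9.10% − 0.72 × 8.0698% = 3.2897%
β_Orrin = ρ·σ_i/σ_m = 0.258 × 18.02 / 19.29 = 0.2410
E(R_Orrin) = R_f + β × MRP = 3.2897% + 0.2410 × 8.0698% = 5.23%

5.23%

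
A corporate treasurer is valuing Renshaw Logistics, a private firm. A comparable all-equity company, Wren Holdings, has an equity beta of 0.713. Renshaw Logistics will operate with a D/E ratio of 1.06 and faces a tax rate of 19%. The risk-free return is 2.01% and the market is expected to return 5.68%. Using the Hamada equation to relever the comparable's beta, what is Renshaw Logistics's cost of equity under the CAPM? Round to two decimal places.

β_L = β_U × [1 + (1 − t)(D/E)] = 0.713 × [1 + (1 − 0.19) × 1.06]
    = 0.713 × [1 + 0.81 × 1.06] = 0.713 × 1.8586 = 1.3252
MRP = 5.68% − 2.01% = 3.67%
E(R) = R_f + β_L × MRP = 2.01% + 1.3252 × 3.67% = 6.87%

6.87%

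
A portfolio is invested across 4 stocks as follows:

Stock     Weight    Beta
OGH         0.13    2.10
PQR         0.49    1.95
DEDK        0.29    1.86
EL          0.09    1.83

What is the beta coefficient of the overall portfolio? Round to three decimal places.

β_P = Σ w_i β_i = 0.13×2.10 + 0.49×1.95 + 0.29×1.86 + 0.09×1.83 = 1.9326

1.933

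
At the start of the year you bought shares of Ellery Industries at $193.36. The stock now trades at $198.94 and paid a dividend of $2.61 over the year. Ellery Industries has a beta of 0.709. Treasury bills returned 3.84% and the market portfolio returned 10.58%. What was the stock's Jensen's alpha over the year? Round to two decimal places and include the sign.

-4.38%

Realised HPR = (P1 + D1 − P0) / P0 = (198.94 + 2.61 − 193.36) / 193.36 = 8.19 / 193.36 = 4.2356%
MRP = 10.58% − 3.84% = 6.74%
CAPM required = R_f + β·MRP = 3.84% + 0.709 × 6.74% = 8.61866%
α = realised − required = 4.2356% − 8.61866% = -4.38%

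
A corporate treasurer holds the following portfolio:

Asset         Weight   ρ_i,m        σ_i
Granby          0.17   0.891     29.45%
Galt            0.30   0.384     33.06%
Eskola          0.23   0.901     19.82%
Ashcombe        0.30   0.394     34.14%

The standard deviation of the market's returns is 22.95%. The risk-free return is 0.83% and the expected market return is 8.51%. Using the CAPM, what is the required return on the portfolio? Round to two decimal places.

β_Granby = 0.891 × 29.45% / 22.95% = 1.1434
β_Galt = 0.384 × 33.06% / 22.95% = 0.5532
β_Eskola = 0.901 × 19.82% / 22.95% = 0.7781
β_Ashcombe = 0.394 × 34.14% / 22.95% = 0.5861
β_P = Σ w_i β_i = 0.17×1.1434 + 0.30×0.5532 + 0.23×0.7781 + 0.30×0.5861 = 0.7151
MRP = 8.51% − 0.83% = 7.68%
E(R_P) = R_f + β_P × MRP = 0.83% + 0.7151 × 7.68% = 6.32%

6.32%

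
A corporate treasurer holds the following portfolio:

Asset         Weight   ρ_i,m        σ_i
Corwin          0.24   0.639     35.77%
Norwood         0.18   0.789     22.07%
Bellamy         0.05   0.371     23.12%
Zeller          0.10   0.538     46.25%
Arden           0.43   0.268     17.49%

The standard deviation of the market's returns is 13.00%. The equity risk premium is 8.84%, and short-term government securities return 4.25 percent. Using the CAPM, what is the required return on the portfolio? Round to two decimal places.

β_Corwin = 0.639 × 35.77% / 13.00% = 1.7582
β_Norwood = 0.789 × 22.07% / 13.00% = 1.3395
β_Bellamy = 0.371 × 23.12% / 13.00% = 0.6598
β_Zeller = 0.538 × 46.25% / 13.00% = 1.9140
β_Arden = 0.268 × 17.49% / 13.00% = 0.3606
β_P = Σ w_i β_i = 0.24×1.7582 + 0.18×1.3395 + 0.05×0.6598 + 0.10×1.9140 + 0.43×0.3606 = 1.0425
E(R_P) = R_f + β_P × MRP = 4.25% + 1.0425 × 8.84% = 13.47%

13.47%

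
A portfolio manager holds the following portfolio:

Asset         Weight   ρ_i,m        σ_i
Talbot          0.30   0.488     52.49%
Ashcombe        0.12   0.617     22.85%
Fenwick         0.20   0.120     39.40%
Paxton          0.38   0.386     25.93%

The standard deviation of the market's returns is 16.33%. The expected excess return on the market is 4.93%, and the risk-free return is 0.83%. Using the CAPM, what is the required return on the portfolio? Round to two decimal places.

5.09%

β_Talbot = 0.488 × 52.49% / 16.33% = 1.5686
β_Ashcombe = 0.617 × 22.85% / 16.33% = 0.8633
β_Fenwick = 0.120 × 39.40% / 16.33% = 0.2895
β_Paxton = 0.386 × 25.93% / 16.33% = 0.6129
β_P = Σ w_i β_i = 0.30×1.5686 + 0.12×0.8633 + 0.20×0.2895 + 0.38×0.6129 = 0.8650
E(R_P) = R_f + β_P × MRP = 0.83% + 0.8650 × 4.93% = 5.09%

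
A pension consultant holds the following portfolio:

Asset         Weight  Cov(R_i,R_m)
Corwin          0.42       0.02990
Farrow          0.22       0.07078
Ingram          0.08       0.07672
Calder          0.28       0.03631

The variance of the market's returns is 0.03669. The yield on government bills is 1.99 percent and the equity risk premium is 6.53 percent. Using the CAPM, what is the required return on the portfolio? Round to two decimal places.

β_Corwin = 0.02990 / 0.03669 = 0.8149
β_Farrow = 0.07078 / 0.03669 = 1.9291
β_Ingram = 0.07672 / 0.03669 = 2.0910
β_Calder = 0.03631 / 0.03669 = 0.9896
β_P = Σ w_i β_i = 0.42×0.8149 + 0.22×1.9291 + 0.08×2.0910 + 0.28×0.9896 = 1.2110
E(R_P) = R_f + β_P × MRP = 1.99% + 1.2110 × 6.53% = 9.90%

9.90%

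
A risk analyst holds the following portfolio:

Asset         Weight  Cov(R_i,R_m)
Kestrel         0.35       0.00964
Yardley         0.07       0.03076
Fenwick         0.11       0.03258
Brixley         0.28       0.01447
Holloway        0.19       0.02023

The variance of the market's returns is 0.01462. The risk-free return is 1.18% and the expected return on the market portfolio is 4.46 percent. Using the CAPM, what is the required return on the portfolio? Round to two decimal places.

β_Kestrel = 0.00964 / 0.01462 = 0.6594
β_Yardley = 0.03076 / 0.01462 = 2.1040
β_Fenwick = 0.03258 / 0.01462 = 2.2285
β_Brixley = 0.01447 / 0.01462 = 0.9897
β_Holloway = 0.02023 / 0.01462 = 1.3837
β_P = Σ w_i β_i = 0.35×0.6594 + 0.07×2.1040 + 0.11×2.2285 + 0.28×0.9897 + 0.19×1.3837 = 1.1632
MRP = 4.46% − 1.18% = 3.28%
E(R_P) = R_f + β_P × MRP = 1.18% + 1.1632 × 3.28% = 5.00%

5.00%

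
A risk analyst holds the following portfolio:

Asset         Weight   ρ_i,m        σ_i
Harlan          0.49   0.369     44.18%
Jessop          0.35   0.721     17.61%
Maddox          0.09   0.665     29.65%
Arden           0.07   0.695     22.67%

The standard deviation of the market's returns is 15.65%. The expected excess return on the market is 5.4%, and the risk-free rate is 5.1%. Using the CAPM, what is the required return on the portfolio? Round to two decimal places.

β_Harlan = 0.369 × 44.18% / 15.65% = 1.0417
β_Jessop = 0.721 × 17.61% / 15.65% = 0.8113
β_Maddox = 0.665 × 29.65% / 15.65% = 1.2599
β_Arden = 0.695 × 22.67% / 15.65% = 1.0068
β_P = Σ w_i β_i = 0.49×1.0417 + 0.35×0.8113 + 0.09×1.2599 + 0.07×1.0068 = 0.9783
E(R_P) = R_f + β_P × MRP = 5.1% + 0.9783 × 5.4% = 10.38%

10.38%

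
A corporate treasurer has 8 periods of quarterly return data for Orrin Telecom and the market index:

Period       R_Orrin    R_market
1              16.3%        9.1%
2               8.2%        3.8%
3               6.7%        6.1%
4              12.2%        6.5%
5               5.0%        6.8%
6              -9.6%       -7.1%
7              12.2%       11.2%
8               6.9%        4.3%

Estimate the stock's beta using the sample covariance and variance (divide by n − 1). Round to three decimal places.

1.301

Mean R_i = (16.3 + 8.2 + 6.7 + 12.2 + 5.0 − 9.6 + 12.2 + 6.9) / 8 = 7.2375%
Mean R_m = (9.1 + 3.8 + 6.1 + 6.5 + 6.8 − 7.1 + 11.2 + 4.3) / 8 = 5.0875%
Σ(R_i − R̄_i)(R_m − R̄_m) = 273.5638  ⇒  Cov = 273.5638 / 7 = 39.0805
Σ(R_m − R̄_m)² = 210.2288  ⇒  Var(R_m) = 210.2288 / 7 = 30.0327
β = Cov / Var(R_m) = 39.0805 / 30.0327 = 1.3013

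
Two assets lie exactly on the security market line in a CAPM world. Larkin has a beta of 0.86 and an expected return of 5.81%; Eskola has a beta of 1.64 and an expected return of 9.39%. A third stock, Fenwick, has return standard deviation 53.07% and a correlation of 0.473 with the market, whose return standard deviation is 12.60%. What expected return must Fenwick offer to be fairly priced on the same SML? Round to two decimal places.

MRP = (9.39% − 5.81%) / (1.64 − 0.86) = 4.5897%
R_f = 5.81% − 0.86 × 4.5897% = 1.8629%
β_Fenwick = ρ·σ_i/σ_m = 0.473 × 53.07 / 12.60 = 1.9922
E(R_Fenwick) = R_f + β × MRP = 1.8629% + 1.9922 × 4.5897% = 11.01%

11.01%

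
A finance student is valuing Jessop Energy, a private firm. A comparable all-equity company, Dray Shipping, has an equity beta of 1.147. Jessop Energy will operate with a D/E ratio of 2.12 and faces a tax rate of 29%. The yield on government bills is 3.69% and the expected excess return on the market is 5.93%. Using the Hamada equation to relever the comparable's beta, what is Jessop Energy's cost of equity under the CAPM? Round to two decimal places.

β_L = β_U × [1 + (1 − t)(D/E)] = 1.147 × [1 + (1 − 0.29) × 2.12]
    = 1.147 × [1 + 0.71 × 2.12] = 1.147 × 2.5052 = 2.8735
E(R) = R_f + β_L × MRP = 3.69% + 2.8735 × 5.93% = 20.73%

20.73%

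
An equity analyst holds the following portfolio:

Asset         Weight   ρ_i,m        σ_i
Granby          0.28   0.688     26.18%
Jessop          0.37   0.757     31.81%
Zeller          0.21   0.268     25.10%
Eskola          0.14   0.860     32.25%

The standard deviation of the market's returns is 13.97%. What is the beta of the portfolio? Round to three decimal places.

1.378

β_Granby = 0.688 × 26.18% / 13.97% = 1.2893
β_Jessop = 0.757 × 31.81% / 13.97% = 1.7237
β_Zeller = 0.268 × 25.10% / 13.97% = 0.4815
β_Eskola = 0.860 × 32.25% / 13.97% = 1.9853
β_P = Σ w_i β_i = 0.28×1.2893 + 0.37×1.7237 + 0.21×0.4815 + 0.14×1.9853 = 1.3778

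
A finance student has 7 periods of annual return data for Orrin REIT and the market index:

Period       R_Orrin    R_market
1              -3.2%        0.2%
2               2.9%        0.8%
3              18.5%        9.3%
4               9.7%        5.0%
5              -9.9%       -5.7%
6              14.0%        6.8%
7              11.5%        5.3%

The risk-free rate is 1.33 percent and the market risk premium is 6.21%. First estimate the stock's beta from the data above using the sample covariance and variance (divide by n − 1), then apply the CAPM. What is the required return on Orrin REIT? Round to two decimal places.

13.61%

Mean R_i = (-3.2 + 2.9 + 18.5 + 9.7 − 9.9 + 14.0 + 11.5) / 7 = 6.2143%
Mean R_m = (0.2 + 0.8 + 9.3 + 5.0 − 5.7 + 6.8 + 5.3) / 7 = 3.1000%
Σ(R_i − R̄_i)(R_m − R̄_m) = 299.9600  ⇒  Cov = 299.9600 / 6 = 49.9933
Σ(R_m − R̄_m)² = 151.7200  ⇒  Var(R_m) = 151.7200 / 6 = 25.2867
β = Cov / Var(R_m) = 49.9933 / 25.2867 = 1.9771
E(R) = R_f + β × MRP = 1.33% + 1.9771 × 6.21% = 13.61%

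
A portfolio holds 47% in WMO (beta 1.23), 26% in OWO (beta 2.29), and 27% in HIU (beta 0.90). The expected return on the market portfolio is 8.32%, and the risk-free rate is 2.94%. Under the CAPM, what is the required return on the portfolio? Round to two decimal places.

10.56%

β_P = Σ w_i β_i = 0.47×1.23 + 0.26×2.29 + 0.27×0.90 = 1.4165
MRP = 8.32% − 2.94% = 5.38%
E(R_P) = R_f + β_P × MRP = 2.94% + 1.4165 × 5.38% = 10.56%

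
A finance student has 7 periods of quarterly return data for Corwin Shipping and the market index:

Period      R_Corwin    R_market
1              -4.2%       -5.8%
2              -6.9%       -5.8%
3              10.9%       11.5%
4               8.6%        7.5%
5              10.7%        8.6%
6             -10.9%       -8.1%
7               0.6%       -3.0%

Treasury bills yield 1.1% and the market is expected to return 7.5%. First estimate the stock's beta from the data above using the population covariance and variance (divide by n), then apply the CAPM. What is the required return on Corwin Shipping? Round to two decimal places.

Mean R_i = (-4.2 − 6.9 + 10.9 + 8.6 + 10.7 − 10.9 + 0.6) / 7 = 1.2571%
Mean R_m = (-5.8 − 5.8 + 11.5 + 7.5 + 8.6 − 8.1 − 3.0) / 7 = 0.7000%
Σ(R_i − R̄_i)(R_m − R̄_m) = 426.5800  ⇒  Cov = 426.5800 / 7 = 60.9400
Σ(R_m − R̄_m)² = 400.9200  ⇒  Var(R_m) = 400.9200 / 7 = 57.2743
β = Cov / Var(R_m) = 60.9400 / 57.2743 = 1.0640
MRP = 7.5% − 1.1% = 6.40%
E(R) = R_f + β × MRP = 1.1% + 1.0640 × 6.4% = 7.91%

7.91%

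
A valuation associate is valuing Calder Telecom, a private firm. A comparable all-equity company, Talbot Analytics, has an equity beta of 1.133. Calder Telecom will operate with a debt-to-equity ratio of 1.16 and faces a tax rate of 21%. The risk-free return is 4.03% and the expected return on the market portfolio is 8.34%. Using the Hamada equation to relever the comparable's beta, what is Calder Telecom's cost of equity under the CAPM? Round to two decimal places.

13.39%

β_L = β_U × [1 + (1 − t)(D/E)] = 1.133 × [1 + (1 − 0.21) × 1.16]
    = 1.133 × [1 + 0.79 × 1.16] = 1.133 × 1.9164 = 2.1713
MRP = 8.34% − 4.03% = 4.31%
E(R) = R_f + β_L × MRP = 4.03% + 2.1713 × 4.31% = 13.39%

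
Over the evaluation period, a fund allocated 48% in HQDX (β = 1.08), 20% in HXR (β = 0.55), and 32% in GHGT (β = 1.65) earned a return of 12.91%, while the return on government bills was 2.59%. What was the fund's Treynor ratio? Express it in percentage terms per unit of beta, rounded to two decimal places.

β_P = 0.48×1.08 + 0.20×0.55 + 0.32×1.65 = 1.1564
Treynor = (R_P − R_f) / β_P = (12.91% − 2.59%) / 1.1564 = 10.32% / 1.1564 = 8.92%

8.92%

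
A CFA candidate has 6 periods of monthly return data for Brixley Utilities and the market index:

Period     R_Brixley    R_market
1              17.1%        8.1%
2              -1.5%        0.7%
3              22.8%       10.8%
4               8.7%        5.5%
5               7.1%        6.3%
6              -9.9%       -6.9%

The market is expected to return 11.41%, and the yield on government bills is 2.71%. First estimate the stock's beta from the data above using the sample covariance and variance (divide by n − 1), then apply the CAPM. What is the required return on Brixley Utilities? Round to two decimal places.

Mean R_i = (17.1 − 1.5 + 22.8 + 8.7 + 7.1 − 9.9) / 6 = 7.3833%
Mean R_m = (8.1 + 0.7 + 10.8 + 5.5 + 6.3 − 6.9) / 6 = 4.0833%
Σ(R_i − R̄_i)(R_m − R̄_m) = 363.6983  ⇒  Cov = 363.6983 / 5 = 72.7397
Σ(R_m − R̄_m)² = 200.2483  ⇒  Var(R_m) = 200.2483 / 5 = 40.0497
β = Cov / Var(R_m) = 72.7397 / 40.0497 = 1.8162
MRP = 11.41% − 2.71% = 8.70%
E(R) = R_f + β × MRP = 2.71% + 1.8162 × 8.70% = 18.51%

18.51%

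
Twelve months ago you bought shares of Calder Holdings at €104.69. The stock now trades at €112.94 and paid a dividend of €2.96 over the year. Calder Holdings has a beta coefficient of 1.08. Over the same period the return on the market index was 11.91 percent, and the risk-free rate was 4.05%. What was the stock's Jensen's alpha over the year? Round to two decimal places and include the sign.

-1.83%

Realised HPR = (P1 + D1 − P0) / P0 = (112.94 + 2.96 − 104.69) / 104.69 = 11.21 / 104.69 = 10.7078%
MRP = 11.91% − 4.05% = 7.86%
CAPM required = R_f + β·MRP = 4.05% + 1.08 × 7.86% = 12.5388%
α = realised − required = 10.7078% − 12.5388% = -1.83%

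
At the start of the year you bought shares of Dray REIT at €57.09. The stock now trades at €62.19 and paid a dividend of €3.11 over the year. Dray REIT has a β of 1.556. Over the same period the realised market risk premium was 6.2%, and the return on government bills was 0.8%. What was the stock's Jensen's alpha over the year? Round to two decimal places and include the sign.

+3.93%

Realised HPR = (P1 + D1 − P0) / P0 = (62.19 + 3.11 − 57.09) / 57.09 = 8.21 / 57.09 = 14.3808%
CAPM required = R_f + β·MRP = 0.8% + 1.556 × 6.2% = 10.4472%
α = realised − required = 14.3808% − 10.4472% = +3.93%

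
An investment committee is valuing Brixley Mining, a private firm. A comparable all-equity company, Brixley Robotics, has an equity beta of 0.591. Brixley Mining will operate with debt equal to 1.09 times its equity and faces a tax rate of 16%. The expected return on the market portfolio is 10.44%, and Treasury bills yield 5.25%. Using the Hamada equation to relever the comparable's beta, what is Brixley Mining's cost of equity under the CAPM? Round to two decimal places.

11.13%

β_L = β_U × [1 + (1 − t)(D/E)] = 0.591 × [1 + (1 − 0.16) × 1.09]
    = 0.591 × [1 + 0.84 × 1.09] = 0.591 × 1.9156 = 1.1321
MRP = 10.44% − 5.25% = 5.19%
E(R) = R_f + β_L × MRP = 5.25% + 1.1321 × 5.19% = 11.13%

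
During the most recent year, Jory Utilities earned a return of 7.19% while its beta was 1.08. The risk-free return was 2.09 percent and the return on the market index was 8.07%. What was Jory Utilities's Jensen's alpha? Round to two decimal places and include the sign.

-1.36%

Market excess return = 8.07% − 2.09% = 5.98%
CAPM benchmark = R_f + β(R_m − R_f) = 2.09% + 1.08 × 5.98% = 8.5484%
α = actual − benchmark = 7.19% − 8.5484% = -1.36%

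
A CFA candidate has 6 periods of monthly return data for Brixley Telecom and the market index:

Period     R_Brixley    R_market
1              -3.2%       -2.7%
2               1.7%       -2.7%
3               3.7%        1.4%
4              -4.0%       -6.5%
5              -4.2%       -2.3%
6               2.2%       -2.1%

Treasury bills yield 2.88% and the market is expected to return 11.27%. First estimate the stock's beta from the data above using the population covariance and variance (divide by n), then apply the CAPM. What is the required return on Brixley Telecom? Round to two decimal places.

11.10%

Mean R_i = (-3.2 + 1.7 + 3.7 − 4.0 − 4.2 + 2.2) / 6 = -0.6333%
Mean R_m = (-2.7 − 2.7 + 1.4 − 6.5 − 2.3 − 2.1) / 6 = -2.4833%
Σ(R_i − R̄_i)(R_m − R̄_m) = 30.8333  ⇒  Cov = 30.8333 / 6 = 5.1389
Σ(R_m − R̄_m)² = 31.4883  ⇒  Var(R_m) = 31.4883 / 6 = 5.2481
β = Cov / Var(R_m) = 5.1389 / 5.2481 = 0.9792
MRP = 11.27% − 2.88% = 8.39%
E(R) = R_f + β × MRP = 2.88% + 0.9792 × 8.39% = 11.10%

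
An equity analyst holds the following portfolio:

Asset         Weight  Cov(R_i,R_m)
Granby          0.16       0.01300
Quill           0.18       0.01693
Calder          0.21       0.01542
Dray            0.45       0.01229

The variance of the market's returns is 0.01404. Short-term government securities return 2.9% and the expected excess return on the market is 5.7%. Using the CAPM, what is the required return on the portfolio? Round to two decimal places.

8.54%

β_Granby = 0.01300 / 0.01404 = 0.9259
β_Quill = 0.01693 / 0.01404 = 1.2058
β_Calder = 0.01542 / 0.01404 = 1.0983
β_Dray = 0.01229 / 0.01404 = 0.8754
β_P = Σ w_i β_i = 0.16×0.9259 + 0.18×1.2058 + 0.21×1.0983 + 0.45×0.8754 = 0.9898
E(R_P) = R_f + β_P × MRP = 2.9% + 0.9898 × 5.7% = 8.54%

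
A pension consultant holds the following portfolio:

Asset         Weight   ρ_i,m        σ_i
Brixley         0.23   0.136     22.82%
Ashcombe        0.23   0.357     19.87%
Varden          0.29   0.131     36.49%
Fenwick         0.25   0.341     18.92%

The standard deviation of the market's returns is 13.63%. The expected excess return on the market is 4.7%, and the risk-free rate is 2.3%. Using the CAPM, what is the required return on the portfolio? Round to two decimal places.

β_Brixley = 0.136 × 22.82% / 13.63% = 0.2277
β_Ashcombe = 0.357 × 19.87% / 13.63% = 0.5204
β_Varden = 0.131 × 36.49% / 13.63% = 0.3507
β_Fenwick = 0.341 × 18.92% / 13.63% = 0.4733
β_P = Σ w_i β_i = 0.23×0.2277 + 0.23×0.5204 + 0.29×0.3507 + 0.25×0.4733 = 0.3921
E(R_P) = R_f + β_P × MRP = 2.3% + 0.3921 × 4.7% = 4.14%

4.14%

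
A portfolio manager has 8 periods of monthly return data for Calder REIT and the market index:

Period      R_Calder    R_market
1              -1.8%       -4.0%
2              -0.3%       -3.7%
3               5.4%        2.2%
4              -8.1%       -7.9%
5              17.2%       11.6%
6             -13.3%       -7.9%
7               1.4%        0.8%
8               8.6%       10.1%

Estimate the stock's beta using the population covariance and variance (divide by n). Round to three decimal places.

Mean R_i = (-1.8 − 0.3 + 5.4 − 8.1 + 17.2 − 13.3 + 1.4 + 8.6) / 8 = 1.1375%
Mean R_m = (-4.0 − 3.7 + 2.2 − 7.9 + 11.6 − 7.9 + 0.8 + 10.1) / 8 = 0.1500%
Σ(R_i − R̄_i)(R_m − R̄_m) = 475.3850  ⇒  Cov = 475.3850 / 8 = 59.4231
Σ(R_m − R̄_m)² = 396.3800  ⇒  Var(R_m) = 396.3800 / 8 = 49.5475
β = Cov / Var(R_m) = 59.4231 / 49.5475 = 1.1993

1.199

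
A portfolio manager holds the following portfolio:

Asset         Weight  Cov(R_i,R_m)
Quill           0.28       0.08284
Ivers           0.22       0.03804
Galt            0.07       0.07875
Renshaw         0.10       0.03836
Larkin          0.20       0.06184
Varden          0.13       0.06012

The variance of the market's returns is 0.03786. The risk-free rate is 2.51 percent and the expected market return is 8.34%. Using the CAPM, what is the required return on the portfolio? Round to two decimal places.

β_Quill = 0.08284 / 0.03786 = 2.1881
β_Ivers = 0.03804 / 0.03786 = 1.0048
β_Galt = 0.07875 / 0.03786 = 2.0800
β_Renshaw = 0.03836 / 0.03786 = 1.0132
β_Larkin = 0.06184 / 0.03786 = 1.6334
β_Varden = 0.06012 / 0.03786 = 1.5880
β_P = Σ w_i β_i = 0.28×2.1881 + 0.22×1.0048 + 0.07×2.0800 + 0.10×1.0132 + 0.20×1.6334 + 0.13×1.5880 = 1.6138
MRP = 8.34% − 2.51% = 5.83%
E(R_P) = R_f + β_P × MRP = 2.51% + 1.6138 × 5.83% = 11.92%

11.92%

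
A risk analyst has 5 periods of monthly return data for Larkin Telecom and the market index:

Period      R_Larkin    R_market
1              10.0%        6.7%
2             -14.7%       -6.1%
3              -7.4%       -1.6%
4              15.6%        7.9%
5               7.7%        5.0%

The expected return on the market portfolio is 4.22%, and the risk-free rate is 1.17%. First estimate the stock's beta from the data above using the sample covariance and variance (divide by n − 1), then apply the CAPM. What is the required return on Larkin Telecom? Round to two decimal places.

7.61%

Mean R_i = (10.0 − 14.7 − 7.4 + 15.6 + 7.7) / 5 = 2.2400%
Mean R_m = (6.7 − 6.1 − 1.6 + 7.9 + 5.0) / 5 = 2.3800%
Σ(R_i − R̄_i)(R_m − R̄_m) = 303.5940  ⇒  Cov = 303.5940 / 4 = 75.8985
Σ(R_m − R̄_m)² = 143.7480  ⇒  Var(R_m) = 143.7480 / 4 = 35.9370
β = Cov / Var(R_m) = 75.8985 / 35.9370 = 2.1120
MRP = 4.22% − 1.17% = 3.05%
E(R) = R_f + β × MRP = 1.17% + 2.1120 × 3.05% = 7.61%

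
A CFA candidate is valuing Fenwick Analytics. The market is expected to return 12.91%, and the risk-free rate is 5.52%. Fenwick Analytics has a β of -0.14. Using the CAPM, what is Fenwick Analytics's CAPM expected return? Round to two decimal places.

Market risk premium = E(R_m) − R_f = 12.91% − 5.52% = 7.39%
E(R) = R_f + β × MRP = 5.52% + -0.14 × 7.39% = 4.49%

4.49%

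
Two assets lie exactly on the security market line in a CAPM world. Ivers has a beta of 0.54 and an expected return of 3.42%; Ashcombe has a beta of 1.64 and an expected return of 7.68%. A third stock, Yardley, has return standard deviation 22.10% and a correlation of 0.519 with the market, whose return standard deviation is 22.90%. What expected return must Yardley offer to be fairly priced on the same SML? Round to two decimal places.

3.27%

MRP = (7.68% − 3.42%) / (1.64 − 0.54) = 3.8727%
R_f = 3.42% − 0.54 × 3.8727% = 1.3287%
β_Yardley = ρ·σ_i/σ_m = 0.519 × 22.10 / 22.90 = 0.5009
E(R_Yardley) = R_f + β × MRP = 1.3287% + 0.5009 × 3.8727% = 3.27%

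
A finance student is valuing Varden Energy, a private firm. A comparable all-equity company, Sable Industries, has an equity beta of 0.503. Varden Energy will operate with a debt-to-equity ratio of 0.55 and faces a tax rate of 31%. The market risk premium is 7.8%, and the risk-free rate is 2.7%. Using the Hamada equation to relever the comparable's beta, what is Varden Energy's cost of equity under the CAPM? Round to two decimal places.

8.11%

β_L = β_U × [1 + (1 − t)(D/E)] = 0.503 × [1 + (1 − 0.31) × 0.55]
    = 0.503 × [1 + 0.69 × 0.55] = 0.503 × 1.3795 = 0.6939
E(R) = R_f + β_L × MRP = 2.7% + 0.6939 × 7.8% = 8.11%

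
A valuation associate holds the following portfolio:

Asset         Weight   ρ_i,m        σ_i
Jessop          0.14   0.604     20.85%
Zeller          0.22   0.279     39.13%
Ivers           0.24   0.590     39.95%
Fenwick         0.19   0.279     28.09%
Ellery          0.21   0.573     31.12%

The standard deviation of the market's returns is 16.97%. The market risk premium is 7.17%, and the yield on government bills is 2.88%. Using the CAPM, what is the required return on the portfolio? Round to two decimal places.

β_Jessop = 0.604 × 20.85% / 16.97% = 0.7421
β_Zeller = 0.279 × 39.13% / 16.97% = 0.6433
β_Ivers = 0.590 × 39.95% / 16.97% = 1.3890
β_Fenwick = 0.279 × 28.09% / 16.97% = 0.4618
β_Ellery = 0.573 × 31.12% / 16.97% = 1.0508
β_P = Σ w_i β_i = 0.14×0.7421 + 0.22×0.6433 + 0.24×1.3890 + 0.19×0.4618 + 0.21×1.0508 = 0.8872
E(R_P) = R_f + β_P × MRP = 2.88% + 0.8872 × 7.17% = 9.24%

9.24%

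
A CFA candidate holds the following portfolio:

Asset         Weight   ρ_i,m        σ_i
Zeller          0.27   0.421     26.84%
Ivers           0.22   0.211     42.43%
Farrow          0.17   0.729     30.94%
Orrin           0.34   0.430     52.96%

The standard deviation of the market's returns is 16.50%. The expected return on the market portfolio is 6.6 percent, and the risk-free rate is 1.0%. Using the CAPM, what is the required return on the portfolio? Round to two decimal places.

6.63%

β_Zeller = 0.421 × 26.84% / 16.50% = 0.6848
β_Ivers = 0.211 × 42.43% / 16.50% = 0.5426
β_Farrow = 0.729 × 30.94% / 16.50% = 1.3670
β_Orrin = 0.430 × 52.96% / 16.50% = 1.3802
β_P = Σ w_i β_i = 0.27×0.6848 + 0.22×0.5426 + 0.17×1.3670 + 0.34×1.3802 = 1.0059
MRP = 6.6% − 1.0% = 5.60%
E(R_P) = R_f + β_P × MRP = 1.0% + 1.0059 × 5.6% = 6.63%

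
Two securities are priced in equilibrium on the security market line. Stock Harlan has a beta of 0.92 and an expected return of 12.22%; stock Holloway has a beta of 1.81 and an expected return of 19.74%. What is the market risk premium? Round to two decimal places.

Both satisfy E(R) = R_f + β·MRP, so the slope of the SML is
MRP = (19.74% − 12.22%) / (1.81 − 0.92) = 7.52% / 0.89 = 8.4494%

8.45%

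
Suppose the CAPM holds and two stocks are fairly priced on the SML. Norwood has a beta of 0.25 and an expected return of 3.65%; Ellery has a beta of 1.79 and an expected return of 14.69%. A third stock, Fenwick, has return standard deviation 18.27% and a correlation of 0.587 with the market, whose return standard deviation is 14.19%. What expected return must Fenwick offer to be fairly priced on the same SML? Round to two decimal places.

MRP = (14.69% − 3.65%) / (1.79 − 0.25) = 7.1688%
R_f = 3.65% − 0.25 × 7.1688% = 1.8578%
β_Fenwick = ρ·σ_i/σ_m = 0.587 × 18.27 / 14.19 = 0.7558
E(R_Fenwick) = R_f + β × MRP = 1.8578% + 0.7558 × 7.1688% = 7.28%

7.28%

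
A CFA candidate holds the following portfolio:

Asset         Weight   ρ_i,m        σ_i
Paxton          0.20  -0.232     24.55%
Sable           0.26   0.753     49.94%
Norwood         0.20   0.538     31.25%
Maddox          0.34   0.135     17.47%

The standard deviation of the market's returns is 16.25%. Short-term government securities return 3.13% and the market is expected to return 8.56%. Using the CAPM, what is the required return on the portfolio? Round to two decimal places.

7.41%

β_Paxton = -0.232 × 24.55% / 16.25% = -0.3505
β_Sable = 0.753 × 49.94% / 16.25% = 2.3141
β_Norwood = 0.538 × 31.25% / 16.25% = 1.0346
β_Maddox = 0.135 × 17.47% / 16.25% = 0.1451
β_P = Σ w_i β_i = 0.20×-0.3505 + 0.26×2.3141 + 0.20×1.0346 + 0.34×0.1451 = 0.7878
MRP = 8.56% − 3.13% = 5.43%
E(R_P) = R_f + β_P × MRP = 3.13% + 0.7878 × 5.43% = 7.41%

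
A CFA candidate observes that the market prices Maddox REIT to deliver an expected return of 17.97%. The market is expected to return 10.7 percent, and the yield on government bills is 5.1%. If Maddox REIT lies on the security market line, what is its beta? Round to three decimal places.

2.298

MRP = 10.7% − 5.1% = 5.60%
β = (E(R) − R_f) / MRP = (17.97% − 5.1%) / 5.6% = 12.87% / 5.6% = 2.298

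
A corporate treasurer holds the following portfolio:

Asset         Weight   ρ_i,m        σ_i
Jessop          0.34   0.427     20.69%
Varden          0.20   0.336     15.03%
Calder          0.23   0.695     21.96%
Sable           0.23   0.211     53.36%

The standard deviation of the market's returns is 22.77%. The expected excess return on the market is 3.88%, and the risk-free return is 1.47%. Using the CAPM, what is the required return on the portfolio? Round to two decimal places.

β_Jessop = 0.427 × 20.69% / 22.77% = 0.3880
β_Varden = 0.336 × 15.03% / 22.77% = 0.2218
β_Calder = 0.695 × 21.96% / 22.77% = 0.6703
β_Sable = 0.211 × 53.36% / 22.77% = 0.4945
β_P = Σ w_i β_i = 0.34×0.3880 + 0.20×0.2218 + 0.23×0.6703 + 0.23×0.4945 = 0.4442
E(R_P) = R_f + β_P × MRP = 1.47% + 0.4442 × 3.88% = 3.19%

3.19%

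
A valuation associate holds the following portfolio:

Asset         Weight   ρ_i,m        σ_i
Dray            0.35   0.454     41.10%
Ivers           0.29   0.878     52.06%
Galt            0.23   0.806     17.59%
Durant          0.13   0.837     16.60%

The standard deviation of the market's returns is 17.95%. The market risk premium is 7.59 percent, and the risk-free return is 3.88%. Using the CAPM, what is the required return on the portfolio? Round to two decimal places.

β_Dray = 0.454 × 41.10% / 17.95% = 1.0395
β_Ivers = 0.878 × 52.06% / 17.95% = 2.5464
β_Galt = 0.806 × 17.59% / 17.95% = 0.7898
β_Durant = 0.837 × 16.60% / 17.95% = 0.7741
β_P = Σ w_i β_i = 0.35×1.0395 + 0.29×2.5464 + 0.23×0.7898 + 0.13×0.7741 = 1.3846
E(R_P) = R_f + β_P × MRP = 3.88% + 1.3846 × 7.59% = 14.39%

14.39%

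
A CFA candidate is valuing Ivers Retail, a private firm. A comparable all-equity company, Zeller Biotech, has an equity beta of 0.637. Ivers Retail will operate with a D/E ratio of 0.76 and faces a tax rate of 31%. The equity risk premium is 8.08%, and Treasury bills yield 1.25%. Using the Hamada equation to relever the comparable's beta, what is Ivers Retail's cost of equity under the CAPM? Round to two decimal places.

β_L = β_U × [1 + (1 − t)(D/E)] = 0.637 × [1 + (1 − 0.31) × 0.76]
    = 0.637 × [1 + 0.69 × 0.76] = 0.637 × 1.5244 = 0.9710
E(R) = R_f + β_L × MRP = 1.25% + 0.9710 × 8.08% = 9.10%

9.10%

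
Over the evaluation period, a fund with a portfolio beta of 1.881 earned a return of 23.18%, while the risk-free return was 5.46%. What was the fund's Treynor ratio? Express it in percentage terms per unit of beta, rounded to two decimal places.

Treynor = (R_P − R_f) / β_P = (23.18% − 5.46%) / 1.8810 = 17.72% / 1.8810 = 9.42%

9.42%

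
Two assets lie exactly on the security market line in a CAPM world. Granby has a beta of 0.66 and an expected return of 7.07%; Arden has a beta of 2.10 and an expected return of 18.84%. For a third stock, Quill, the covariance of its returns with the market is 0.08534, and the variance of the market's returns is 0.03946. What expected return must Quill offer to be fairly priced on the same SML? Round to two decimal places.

19.35%

MRP = (18.84% − 7.07%) / (2.10 − 0.66) = 8.1736%
R_f = 7.07% − 0.66 × 8.1736% = 1.6754%
β_Quill = Cov / Var(R_m) = 0.08534 / 0.03946 = 2.1627
E(R_Quill) = R_f + β × MRP = 1.6754% + 2.1627 × 8.1736% = 19.35%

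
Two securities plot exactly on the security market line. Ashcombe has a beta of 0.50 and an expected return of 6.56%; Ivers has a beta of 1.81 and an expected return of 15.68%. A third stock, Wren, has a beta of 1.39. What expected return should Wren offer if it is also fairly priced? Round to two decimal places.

12.76%

MRP (SML slope) = (15.68% − 6.56%) / (1.81 − 0.50) = 9.12% / 1.31 = 6.9618%
R_f (intercept) = 6.56% − 0.50 × 6.9618% = 3.0791%
E(R_Wren) = R_f + β × MRP = 3.0791% + 1.39 × 6.9618% = 12.76%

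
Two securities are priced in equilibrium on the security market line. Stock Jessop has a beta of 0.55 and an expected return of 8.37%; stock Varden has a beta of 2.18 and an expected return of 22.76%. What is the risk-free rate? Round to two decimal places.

3.51%

Both satisfy E(R) = R_f + β·MRP, so the slope of the SML is
MRP = (22.76% − 8.37%) / (2.18 − 0.55) = 14.39% / 1.63 = 8.8282%
R_f = E(R_Jessop) − β_Jessop·MRP = 8.37% − 0.55 × 8.8282% = 3.5145%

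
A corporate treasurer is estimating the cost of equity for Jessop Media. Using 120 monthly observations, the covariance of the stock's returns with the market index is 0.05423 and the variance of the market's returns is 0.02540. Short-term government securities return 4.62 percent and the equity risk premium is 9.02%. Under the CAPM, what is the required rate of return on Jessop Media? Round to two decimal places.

23.88%

β = Cov(R_i, R_m) / Var(R_m) = 0.05423 / 0.02540 = 2.1350
E(R) = R_f + β × MRP = 4.62% + 2.1350 × 9.02% = 23.88%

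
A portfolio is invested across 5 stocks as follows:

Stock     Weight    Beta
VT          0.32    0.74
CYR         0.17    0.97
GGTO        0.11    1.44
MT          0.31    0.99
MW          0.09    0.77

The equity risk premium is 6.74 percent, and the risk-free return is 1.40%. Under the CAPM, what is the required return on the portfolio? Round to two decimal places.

β_P = Σ w_i β_i = 0.32×0.74 + 0.17×0.97 + 0.11×1.44 + 0.31×0.99 + 0.09×0.77 = 0.9363
E(R_P) = R_f + β_P × MRP = 1.40% + 0.9363 × 6.74% = 7.71%

7.71%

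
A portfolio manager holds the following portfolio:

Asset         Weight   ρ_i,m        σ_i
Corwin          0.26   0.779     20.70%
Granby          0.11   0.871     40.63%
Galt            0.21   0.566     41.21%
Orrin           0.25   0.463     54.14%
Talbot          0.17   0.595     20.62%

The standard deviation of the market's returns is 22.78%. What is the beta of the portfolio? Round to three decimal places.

0.937

β_Corwin = 0.779 × 20.70% / 22.78% = 0.7079
β_Granby = 0.871 × 40.63% / 22.78% = 1.5535
β_Galt = 0.566 × 41.21% / 22.78% = 1.0239
β_Orrin = 0.463 × 54.14% / 22.78% = 1.1004
β_Talbot = 0.595 × 20.62% / 22.78% = 0.5386
β_P = Σ w_i β_i = 0.26×0.7079 + 0.11×1.5535 + 0.21×1.0239 + 0.25×1.1004 + 0.17×0.5386 = 0.9366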